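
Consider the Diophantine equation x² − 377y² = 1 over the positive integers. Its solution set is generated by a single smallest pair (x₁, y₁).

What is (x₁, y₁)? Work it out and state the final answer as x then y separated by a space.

d=377: √d = [19; 2,2,2,38] (ℓ=4, even), read p_3/q_3
i=0: a=19 ⇒ p=19, q=1
i=1: a=2 ⇒ p=39, q=2
i=2: a=2 ⇒ p=97, q=5
i=3: a=2 ⇒ p=233, q=12
→ (233, 12).  Check: 233²=54289, 377·12²=54288, difference 1.

233 12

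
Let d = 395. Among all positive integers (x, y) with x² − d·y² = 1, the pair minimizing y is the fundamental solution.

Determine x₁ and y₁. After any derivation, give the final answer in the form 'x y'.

159 8

√395 → a₀=19, period (1,6,1,38); ℓ=4 even so k=3
step 0: (19, 1)  from 19·(1,0) + (0,1)
…
step 2: (139, 7)  from 6·(20,1) + (19,1)
step 3: (159, 8)  from 1·(139,7) + (20,1)
(x₁, y₁) = (159, 8);  159² − 395·8² = 1 ✓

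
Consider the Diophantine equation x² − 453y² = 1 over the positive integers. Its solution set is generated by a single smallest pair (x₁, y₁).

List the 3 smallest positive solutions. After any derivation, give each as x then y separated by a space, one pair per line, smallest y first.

1653751 77700
5469784740001 256992905400
18091323967121133751 850004548596233100

√453 = [21; 3,1,1,10,14,10,1,1,3,42, …], period ℓ=10 (even) → k=9
i=0: a=21 ⇒ p=21, q=1
i=1: a=3 ⇒ p=64, q=3
i=2: a=1 ⇒ p=85, q=4
…
i=8: a=1 ⇒ p=469329, q=22051
i=9: a=3 ⇒ p=1653751, q=77700
fundamental: x₁=1653751, y₁=77700  (since 2734892370001 − 453·6037290000 = 1)
(x_2, y_2) = (1653751·1653751 + 453·77700·77700, 1653751·77700 + 77700·1653751) = (5469784740001, 256992905400)
(x_3, y_3) = (1653751·5469784740001 + 453·77700·256992905400, 1653751·256992905400 + 77700·5469784740001) = (18091323967121133751, 850004548596233100)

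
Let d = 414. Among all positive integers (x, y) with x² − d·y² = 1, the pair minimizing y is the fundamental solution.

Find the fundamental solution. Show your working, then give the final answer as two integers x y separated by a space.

√414 = [20; 2,1,7,2,7,1,2,40, …], period ℓ=8 (even) → k=7
a_0=20:  p_0=20·1+0=20,  q_0=20·0+1=1
a_1=2:  p_1=2·20+1=41,  q_1=2·1+0=2
…
a_3=7:  p_3=7·61+41=468,  q_3=7·3+2=23
a_4=2:  p_4=2·468+61=997,  q_4=2·23+3=49
a_5=7:  p_5=7·997+468=7447,  q_5=7·49+23=366
a_6=1:  p_6=1·7447+997=8444,  q_6=1·366+49=415
a_7=2:  p_7=2·8444+7447=24335,  q_7=2·415+366=1196
fundamental: x₁=24335, y₁=1196  (since 592192225 − 414·1430416 = 1)

24335 1196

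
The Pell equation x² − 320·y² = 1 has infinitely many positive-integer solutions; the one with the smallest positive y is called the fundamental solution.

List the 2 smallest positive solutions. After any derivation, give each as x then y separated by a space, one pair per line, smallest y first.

[17; 1,7,1,34] for √320; ℓ=4 ⇒ convergent index 3
a_0=17:  p_0=17·1+0=17,  q_0=17·0+1=1
…
a_2=7:  p_2=7·18+17=143,  q_2=7·1+1=8
a_3=1:  p_3=1·143+18=161,  q_3=1·8+1=9
(x₁, y₁) = (161, 9);  161² − 320·9² = 1 ✓
(161+9√320)^2 = 51841 + 2898√320

161 9
51841 2898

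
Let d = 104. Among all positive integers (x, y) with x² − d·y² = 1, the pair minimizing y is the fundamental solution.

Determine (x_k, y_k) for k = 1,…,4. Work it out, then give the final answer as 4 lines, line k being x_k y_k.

51 5
5201 510
530451 52015
54100801 5305020

d=104: √d = [10; 5,20] (ℓ=2, even), read p_1/q_1
k=0  a_k=10  p_k/q_k = 10/1
k=1  a_k=5  p_k/q_k = 51/5
(x₁, y₁) = (51, 5);  51² − 104·5² = 1 ✓
(51+5√104)^2 = 5201 + 510√104
(51+5√104)^3 = 530451 + 52015√104
(51+5√104)^4 = 54100801 + 5305020√104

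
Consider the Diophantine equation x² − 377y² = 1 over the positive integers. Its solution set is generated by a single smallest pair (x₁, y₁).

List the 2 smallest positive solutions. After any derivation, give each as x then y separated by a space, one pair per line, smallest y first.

d=377: √d = [19; 2,2,2,38] (ℓ=4, even), read p_3/q_3
step 0: (19, 1)  from 19·(1,0) + (0,1)
…
step 2: (97, 5)  from 2·(39,2) + (19,1)
step 3: (233, 12)  from 2·(97,5) + (39,2)
(x₁, y₁) = (233, 12);  233² − 377·12² = 1 ✓
(233+12√377)^2 = 108577 + 5592√377

233 12
108577 5592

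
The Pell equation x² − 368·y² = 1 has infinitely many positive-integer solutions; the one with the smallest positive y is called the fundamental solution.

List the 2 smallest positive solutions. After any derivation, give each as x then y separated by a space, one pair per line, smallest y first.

[19; 5,2,5,38] for √368; ℓ=4 ⇒ convergent index 3
a_0=19:  p_0=19·1+0=19,  q_0=19·0+1=1
a_1=5:  p_1=5·19+1=96,  q_1=5·1+0=5
a_2=2:  p_2=2·96+19=211,  q_2=2·5+1=11
a_3=5:  p_3=5·211+96=1151,  q_3=5·11+5=60
→ (1151, 60).  Check: 1151²=1324801, 368·60²=1324800, difference 1.
(x_2, y_2) = (1151·1151 + 368·60·60, 1151·60 + 60·1151) = (2649601, 138120)

1151 60
2649601 138120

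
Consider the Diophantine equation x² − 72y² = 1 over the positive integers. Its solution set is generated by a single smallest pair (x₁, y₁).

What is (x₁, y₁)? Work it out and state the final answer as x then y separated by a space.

d=72: √d = [8; 2,16] (ℓ=2, even), read p_1/q_1
step 0: (8, 1)  from 8·(1,0) + (0,1)
step 1: (17, 2)  from 2·(8,1) + (1,0)
(x₁, y₁) = (17, 2);  17² − 72·2² = 1 ✓

17 2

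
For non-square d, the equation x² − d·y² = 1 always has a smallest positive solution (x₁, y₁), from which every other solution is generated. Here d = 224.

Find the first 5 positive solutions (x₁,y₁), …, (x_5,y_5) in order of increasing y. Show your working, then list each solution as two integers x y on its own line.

15 1
449 30
13455 899
403201 26940
12082575 807301

√224 = [14; 1,28, …], period ℓ=2 (even) → k=1
k=0  a_k=14  p_k/q_k = 14/1
k=1  a_k=1  p_k/q_k = 15/1
→ (15, 1).  Check: 15²=225, 224·1²=224, difference 1.
n=2: (15,1)∘(15,1) = (15·15+224·1·1, 15·1+1·15) = (449,30)
n=3: (449,30)∘(15,1) = (15·449+224·1·30, 15·30+1·449) = (13455,899)
n=4: (13455,899)∘(15,1) = (15·13455+224·1·899, 15·899+1·13455) = (403201,26940)
n=5: (403201,26940)∘(15,1) = (15·403201+224·1·26940, 15·26940+1·403201) = (12082575,807301)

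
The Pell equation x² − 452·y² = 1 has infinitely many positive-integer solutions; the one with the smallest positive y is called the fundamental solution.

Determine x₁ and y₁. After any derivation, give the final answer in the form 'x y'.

d=452: √d = [21; 3,1,5,3,10,3,5,1,3,42] (ℓ=10, even), read p_9/q_9
a_0=21:  p_0=21·1+0=21,  q_0=21·0+1=1
…
a_2=1:  p_2=1·64+21=85,  q_2=1·3+1=4
…
a_8=1:  p_8=1·263904+49579=313483,  q_8=1·12413+2332=14745
a_9=3:  p_9=3·313483+263904=1204353,  q_9=3·14745+12413=56648
fundamental: x₁=1204353, y₁=56648  (since 1450466148609 − 452·3208995904 = 1)

1204353 56648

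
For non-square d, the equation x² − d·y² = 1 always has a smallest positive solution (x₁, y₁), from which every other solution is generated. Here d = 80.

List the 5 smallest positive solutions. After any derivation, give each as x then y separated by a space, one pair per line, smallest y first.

√80 → a₀=8, period (1,16); ℓ=2 even so k=1
i=0: a=8 ⇒ p=8, q=1
i=1: a=1 ⇒ p=9, q=1
→ (9, 1).  Check: 9²=81, 80·1²=80, difference 1.
(x_2, y_2) = (9·9 + 80·1·1, 9·1 + 1·9) = (161, 18)
(x_3, y_3) = (9·161 + 80·1·18, 9·18 + 1·161) = (2889, 323)
(x_4, y_4) = (9·2889 + 80·1·323, 9·323 + 1·2889) = (51841, 5796)
(x_5, y_5) = (9·51841 + 80·1·5796, 9·5796 + 1·51841) = (930249, 104005)

9 1
161 18
2889 323
51841 5796
930249 104005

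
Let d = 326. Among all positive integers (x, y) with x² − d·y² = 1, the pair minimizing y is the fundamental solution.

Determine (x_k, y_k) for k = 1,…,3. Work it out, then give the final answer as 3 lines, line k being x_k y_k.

325 18
211249 11700
137311525 7604982

[18; 18,36] for √326; ℓ=2 ⇒ convergent index 1
k=0  a_k=18  p_k/q_k = 18/1
k=1  a_k=18  p_k/q_k = 325/18
fundamental: x₁=325, y₁=18  (since 105625 − 326·324 = 1)
(x_2, y_2) = (325·325 + 326·18·18, 325·18 + 18·325) = (211249, 11700)
(x_3, y_3) = (325·211249 + 326·18·11700, 325·11700 + 18·211249) = (137311525, 7604982)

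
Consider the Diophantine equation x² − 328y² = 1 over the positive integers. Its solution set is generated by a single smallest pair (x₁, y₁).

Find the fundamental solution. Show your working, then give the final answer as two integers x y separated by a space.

[18; 9,36] for √328; ℓ=2 ⇒ convergent index 1
a_0=18:  p_0=18·1+0=18,  q_0=18·0+1=1
a_1=9:  p_1=9·18+1=163,  q_1=9·1+0=9
(x₁, y₁) = (163, 9);  163² − 328·9² = 1 ✓

163 9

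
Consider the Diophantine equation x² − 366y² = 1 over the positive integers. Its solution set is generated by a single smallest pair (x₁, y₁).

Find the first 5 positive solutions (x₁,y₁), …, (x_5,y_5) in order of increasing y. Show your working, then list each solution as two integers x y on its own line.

907925 47458
1648655611249 86176609300
2993711291685588725 156483795997357542
5436130649005627630680001 284151100961715516031400
9871197838993875221878594227125 515975776681174635989620332458

[19; 7,1,1,1,2,12,2,1,1,1,7,38] for √366; ℓ=12 ⇒ convergent index 11
i=0: a=19 ⇒ p=19, q=1
…
i=2: a=1 ⇒ p=153, q=8
…
i=4: a=1 ⇒ p=440, q=23
…
i=6: a=12 ⇒ p=14444, q=755
…
i=8: a=1 ⇒ p=44499, q=2326
…
i=10: a=1 ⇒ p=119053, q=6223
i=11: a=7 ⇒ p=907925, q=47458
(x₁, y₁) = (907925, 47458);  907925² − 366·47458² = 1 ✓
(x_2, y_2) = (907925·907925 + 366·47458·47458, 907925·47458 + 47458·907925) = (1648655611249, 86176609300)
(x_3, y_3) = (907925·1648655611249 + 366·47458·86176609300, 907925·86176609300 + 47458·1648655611249) = (2993711291685588725, 156483795997357542)
(x_4, y_4) = (907925·2993711291685588725 + 366·47458·156483795997357542, 907925·156483795997357542 + 47458·2993711291685588725) = (5436130649005627630680001, 284151100961715516031400)
(x_5, y_5) = (907925·5436130649005627630680001 + 366·47458·284151100961715516031400, 907925·284151100961715516031400 + 47458·5436130649005627630680001) = (9871197838993875221878594227125, 515975776681174635989620332458)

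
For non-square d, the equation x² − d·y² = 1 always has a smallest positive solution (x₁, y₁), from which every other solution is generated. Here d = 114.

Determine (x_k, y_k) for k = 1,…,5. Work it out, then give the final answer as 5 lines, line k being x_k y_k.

√114 → a₀=10, period (1,2,10,2,1,20); ℓ=6 even so k=5
a_0=10:  p_0=10·1+0=10,  q_0=10·0+1=1
a_1=1:  p_1=1·10+1=11,  q_1=1·1+0=1
a_2=2:  p_2=2·11+10=32,  q_2=2·1+1=3
a_3=10:  p_3=10·32+11=331,  q_3=10·3+1=31
a_4=2:  p_4=2·331+32=694,  q_4=2·31+3=65
a_5=1:  p_5=1·694+331=1025,  q_5=1·65+31=96
→ (1025, 96).  Check: 1025²=1050625, 114·96²=1050624, difference 1.
(1025+96√114)^2 = 2101249 + 196800√114
(1025+96√114)^3 = 4307559425 + 403439904√114
(1025+96√114)^4 = 8830494720001 + 827051606400√114
(1025+96√114)^5 = 18102509868442625 + 1695455389680096√114

1025 96
2101249 196800
4307559425 403439904
8830494720001 827051606400
18102509868442625 1695455389680096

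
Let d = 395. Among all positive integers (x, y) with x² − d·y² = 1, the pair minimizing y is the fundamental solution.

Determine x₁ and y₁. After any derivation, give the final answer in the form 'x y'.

√395 = [19; 1,6,1,38, …], period ℓ=4 (even) → k=3
step 0: (19, 1)  from 19·(1,0) + (0,1)
step 1: (20, 1)  from 1·(19,1) + (1,0)
step 2: (139, 7)  from 6·(20,1) + (19,1)
step 3: (159, 8)  from 1·(139,7) + (20,1)
(x₁, y₁) = (159, 8);  159² − 395·8² = 1 ✓

159 8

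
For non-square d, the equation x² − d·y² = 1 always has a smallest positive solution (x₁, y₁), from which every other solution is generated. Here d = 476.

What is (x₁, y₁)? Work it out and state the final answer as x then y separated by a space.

28799 1320

d=476: √d = [21; 1,4,2,10,2,4,1,42] (ℓ=8, even), read p_7/q_7
i=0: a=21 ⇒ p=21, q=1
i=1: a=1 ⇒ p=22, q=1
…
i=3: a=2 ⇒ p=240, q=11
i=4: a=10 ⇒ p=2509, q=115
i=5: a=2 ⇒ p=5258, q=241
i=6: a=4 ⇒ p=23541, q=1079
i=7: a=1 ⇒ p=28799, q=1320
→ (28799, 1320).  Check: 28799²=829382401, 476·1320²=829382400, difference 1.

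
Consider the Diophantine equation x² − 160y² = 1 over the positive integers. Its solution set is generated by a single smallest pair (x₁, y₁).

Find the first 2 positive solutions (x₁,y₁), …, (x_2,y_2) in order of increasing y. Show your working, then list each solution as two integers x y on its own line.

721 57
1039681 82194

√160 → a₀=12, period (1,1,1,5,1,1,1,24); ℓ=8 even so k=7
step 0: (12, 1)  from 12·(1,0) + (0,1)
…
step 2: (25, 2)  from 1·(13,1) + (12,1)
step 3: (38, 3)  from 1·(25,2) + (13,1)
step 4: (215, 17)  from 5·(38,3) + (25,2)
step 5: (253, 20)  from 1·(215,17) + (38,3)
step 6: (468, 37)  from 1·(253,20) + (215,17)
step 7: (721, 57)  from 1·(468,37) + (253,20)
→ (721, 57).  Check: 721²=519841, 160·57²=519840, difference 1.
k=2:  x_2 = 721·721+160·57·57 = 1039681,  y_2 = 721·57+57·721 = 82194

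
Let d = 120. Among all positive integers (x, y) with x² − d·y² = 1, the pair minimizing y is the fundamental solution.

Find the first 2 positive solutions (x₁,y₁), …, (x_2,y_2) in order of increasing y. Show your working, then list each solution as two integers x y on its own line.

√120 → a₀=10, period (1,20); ℓ=2 even so k=1
i=0: a=10 ⇒ p=10, q=1
i=1: a=1 ⇒ p=11, q=1
(x₁, y₁) = (11, 1);  11² − 120·1² = 1 ✓
k=2:  x_2 = 11·11+120·1·1 = 241,  y_2 = 11·1+1·11 = 22

11 1
241 22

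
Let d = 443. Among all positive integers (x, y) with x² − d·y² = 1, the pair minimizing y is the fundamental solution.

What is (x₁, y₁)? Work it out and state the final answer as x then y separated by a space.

442 21

√443 → a₀=21, period (21,42); ℓ=2 even so k=1
a_0=21:  p_0=21·1+0=21,  q_0=21·0+1=1
a_1=21:  p_1=21·21+1=442,  q_1=21·1+0=21
→ (442, 21).  Check: 442²=195364, 443·21²=195363, difference 1.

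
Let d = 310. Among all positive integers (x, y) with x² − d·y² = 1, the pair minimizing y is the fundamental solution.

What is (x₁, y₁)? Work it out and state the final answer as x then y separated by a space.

848719 48204

[17; 1,1,1,1,5,…,1,1,34] for √310; ℓ=16 ⇒ convergent index 15
a_0=17:  p_0=17·1+0=17,  q_0=17·0+1=1
…
a_3=1:  p_3=1·35+18=53,  q_3=1·2+1=3
a_4=1:  p_4=1·53+35=88,  q_4=1·3+2=5
…
a_10=3:  p_10=3·7747+5687=28928,  q_10=3·440+323=1643
a_11=5:  p_11=5·28928+7747=152387,  q_11=5·1643+440=8655
a_12=1:  p_12=1·152387+28928=181315,  q_12=1·8655+1643=10298
a_13=1:  p_13=1·181315+152387=333702,  q_13=1·10298+8655=18953
a_14=1:  p_14=1·333702+181315=515017,  q_14=1·18953+10298=29251
a_15=1:  p_15=1·515017+333702=848719,  q_15=1·29251+18953=48204
(x₁, y₁) = (848719, 48204);  848719² − 310·48204² = 1 ✓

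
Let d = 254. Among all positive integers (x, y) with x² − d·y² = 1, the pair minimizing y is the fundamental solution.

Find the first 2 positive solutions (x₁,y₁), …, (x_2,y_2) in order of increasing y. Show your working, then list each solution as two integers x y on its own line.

255 16
130049 8160

d=254: √d = [15; 1,14,1,30] (ℓ=4, even), read p_3/q_3
a_0=15:  p_0=15·1+0=15,  q_0=15·0+1=1
a_1=1:  p_1=1·15+1=16,  q_1=1·1+0=1
a_2=14:  p_2=14·16+15=239,  q_2=14·1+1=15
a_3=1:  p_3=1·239+16=255,  q_3=1·15+1=16
(x₁, y₁) = (255, 16);  255² − 254·16² = 1 ✓
(255+16√254)^2 = 130049 + 8160√254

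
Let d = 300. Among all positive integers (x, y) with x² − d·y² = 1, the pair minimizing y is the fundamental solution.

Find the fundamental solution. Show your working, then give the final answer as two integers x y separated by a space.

√300 = [17; 3,8,3,34, …], period ℓ=4 (even) → k=3
k=0  a_k=17  p_k/q_k = 17/1
k=1  a_k=3  p_k/q_k = 52/3
k=2  a_k=8  p_k/q_k = 433/25
k=3  a_k=3  p_k/q_k = 1351/78
→ (1351, 78).  Check: 1351²=1825201, 300·78²=1825200, difference 1.

1351 78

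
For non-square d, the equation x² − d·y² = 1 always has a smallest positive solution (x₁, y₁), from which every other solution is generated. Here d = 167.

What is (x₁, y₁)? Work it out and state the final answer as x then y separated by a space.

168 13

[12; 1,11,1,24] for √167; ℓ=4 ⇒ convergent index 3
a_0=12:  p_0=12·1+0=12,  q_0=12·0+1=1
a_1=1:  p_1=1·12+1=13,  q_1=1·1+0=1
a_2=11:  p_2=11·13+12=155,  q_2=11·1+1=12
a_3=1:  p_3=1·155+13=168,  q_3=1·12+1=13
(x₁, y₁) = (168, 13);  168² − 167·13² = 1 ✓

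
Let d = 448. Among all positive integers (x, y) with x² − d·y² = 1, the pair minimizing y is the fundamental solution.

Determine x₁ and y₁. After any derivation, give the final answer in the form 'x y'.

127 6

√448 → a₀=21, period (6,42); ℓ=2 even so k=1
a_0=21:  p_0=21·1+0=21,  q_0=21·0+1=1
a_1=6:  p_1=6·21+1=127,  q_1=6·1+0=6
fundamental: x₁=127, y₁=6  (since 16129 − 448·36 = 1)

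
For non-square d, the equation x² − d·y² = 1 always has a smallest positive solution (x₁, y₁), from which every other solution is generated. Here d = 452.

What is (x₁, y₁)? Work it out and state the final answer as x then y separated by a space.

√452 = [21; 3,1,5,3,10,3,5,1,3,42, …], period ℓ=10 (even) → k=9
step 0: (21, 1)  from 21·(1,0) + (0,1)
…
step 2: (85, 4)  from 1·(64,3) + (21,1)
step 3: (489, 23)  from 5·(85,4) + (64,3)
…
step 5: (16009, 753)  from 10·(1552,73) + (489,23)
step 6: (49579, 2332)  from 3·(16009,753) + (1552,73)
step 7: (263904, 12413)  from 5·(49579,2332) + (16009,753)
step 8: (313483, 14745)  from 1·(263904,12413) + (49579,2332)
step 9: (1204353, 56648)  from 3·(313483,14745) + (263904,12413)
→ (1204353, 56648).  Check: 1204353²=1450466148609, 452·56648²=1450466148608, difference 1.

1204353 56648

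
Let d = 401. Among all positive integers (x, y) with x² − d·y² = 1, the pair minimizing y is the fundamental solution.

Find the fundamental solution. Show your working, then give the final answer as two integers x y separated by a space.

801 40

√401 = [20; 40, …], period ℓ=1 (odd) → k=1
i=0: a=20 ⇒ p=20, q=1
i=1: a=40 ⇒ p=801, q=40
→ (801, 40).  Check: 801²=641601, 401·40²=641600, difference 1.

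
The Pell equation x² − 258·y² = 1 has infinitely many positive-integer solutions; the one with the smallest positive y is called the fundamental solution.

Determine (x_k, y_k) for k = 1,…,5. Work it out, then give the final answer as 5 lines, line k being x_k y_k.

257 16
132097 8224
67897601 4227120
34899234817 2172731456
17938138798337 1116779741264

d=258: √d = [16; 16,32] (ℓ=2, even), read p_1/q_1
i=0: a=16 ⇒ p=16, q=1
i=1: a=16 ⇒ p=257, q=16
(x₁, y₁) = (257, 16);  257² − 258·16² = 1 ✓
k=2:  x_2 = 257·257+258·16·16 = 132097,  y_2 = 257·16+16·257 = 8224
k=3:  x_3 = 257·132097+258·16·8224 = 67897601,  y_3 = 257·8224+16·132097 = 4227120
k=4:  x_4 = 257·67897601+258·16·4227120 = 34899234817,  y_4 = 257·4227120+16·67897601 = 2172731456
k=5:  x_5 = 257·34899234817+258·16·2172731456 = 17938138798337,  y_5 = 257·2172731456+16·34899234817 = 1116779741264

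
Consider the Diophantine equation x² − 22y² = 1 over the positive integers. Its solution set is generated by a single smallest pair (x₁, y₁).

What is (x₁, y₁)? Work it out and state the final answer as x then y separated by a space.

197 42

d=22: √d = [4; 1,2,4,2,1,8] (ℓ=6, even), read p_5/q_5
a_0=4:  p_0=4·1+0=4,  q_0=4·0+1=1
a_1=1:  p_1=1·4+1=5,  q_1=1·1+0=1
a_2=2:  p_2=2·5+4=14,  q_2=2·1+1=3
a_3=4:  p_3=4·14+5=61,  q_3=4·3+1=13
a_4=2:  p_4=2·61+14=136,  q_4=2·13+3=29
a_5=1:  p_5=1·136+61=197,  q_5=1·29+13=42
→ (197, 42).  Check: 197²=38809, 22·42²=38808, difference 1.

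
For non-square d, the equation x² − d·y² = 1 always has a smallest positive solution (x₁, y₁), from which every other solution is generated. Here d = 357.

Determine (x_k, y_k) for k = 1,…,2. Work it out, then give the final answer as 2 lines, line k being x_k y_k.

3401 180
23133601 1224360

√357 → a₀=18, period (1,8,2,8,1,36); ℓ=6 even so k=5
step 0: (18, 1)  from 18·(1,0) + (0,1)
…
step 2: (170, 9)  from 8·(19,1) + (18,1)
step 3: (359, 19)  from 2·(170,9) + (19,1)
step 4: (3042, 161)  from 8·(359,19) + (170,9)
step 5: (3401, 180)  from 1·(3042,161) + (359,19)
fundamental: x₁=3401, y₁=180  (since 11566801 − 357·32400 = 1)
(3401+180√357)^2 = 23133601 + 1224360√357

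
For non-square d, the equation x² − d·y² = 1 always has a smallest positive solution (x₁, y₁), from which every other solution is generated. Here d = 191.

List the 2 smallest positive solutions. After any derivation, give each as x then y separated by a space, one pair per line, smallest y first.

8994000 650783
161784071999999 11706284604000

√191 = [13; 1,4,1,1,3,…,4,1,26, …], period ℓ=16 (even) → k=15
i=0: a=13 ⇒ p=13, q=1
i=1: a=1 ⇒ p=14, q=1
i=2: a=4 ⇒ p=69, q=5
…
i=4: a=1 ⇒ p=152, q=11
…
i=6: a=2 ⇒ p=1230, q=89
…
i=14: a=4 ⇒ p=7377553, q=533821
i=15: a=1 ⇒ p=8994000, q=650783
→ (8994000, 650783).  Check: 8994000²=80892036000000, 191·650783²=80892035999999, difference 1.
k=2:  x_2 = 8994000·8994000+191·650783·650783 = 161784071999999,  y_2 = 8994000·650783+650783·8994000 = 11706284604000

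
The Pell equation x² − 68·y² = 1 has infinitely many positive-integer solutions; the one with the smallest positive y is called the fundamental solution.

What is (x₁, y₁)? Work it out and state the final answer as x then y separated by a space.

d=68: √d = [8; 4,16] (ℓ=2, even), read p_1/q_1
k=0  a_k=8  p_k/q_k = 8/1
k=1  a_k=4  p_k/q_k = 33/4
(x₁, y₁) = (33, 4);  33² − 68·4² = 1 ✓

33 4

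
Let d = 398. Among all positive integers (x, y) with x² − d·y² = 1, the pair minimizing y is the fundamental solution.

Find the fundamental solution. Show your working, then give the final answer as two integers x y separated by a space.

399 20

√398 = [19; 1,18,1,38, …], period ℓ=4 (even) → k=3
i=0: a=19 ⇒ p=19, q=1
i=1: a=1 ⇒ p=20, q=1
i=2: a=18 ⇒ p=379, q=19
i=3: a=1 ⇒ p=399, q=20
fundamental: x₁=399, y₁=20  (since 159201 − 398·400 = 1)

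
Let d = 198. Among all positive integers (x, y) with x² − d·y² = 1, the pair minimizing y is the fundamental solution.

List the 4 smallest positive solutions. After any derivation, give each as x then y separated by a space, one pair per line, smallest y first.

d=198: √d = [14; 14,28] (ℓ=2, even), read p_1/q_1
i=0: a=14 ⇒ p=14, q=1
i=1: a=14 ⇒ p=197, q=14
fundamental: x₁=197, y₁=14  (since 38809 − 198·196 = 1)
(x_2, y_2) = (197·197 + 198·14·14, 197·14 + 14·197) = (77617, 5516)
(x_3, y_3) = (197·77617 + 198·14·5516, 197·5516 + 14·77617) = (30580901, 2173290)
(x_4, y_4) = (197·30580901 + 198·14·2173290, 197·2173290 + 14·30580901) = (12048797377, 856270744)

197 14
77617 5516
30580901 2173290
12048797377 856270744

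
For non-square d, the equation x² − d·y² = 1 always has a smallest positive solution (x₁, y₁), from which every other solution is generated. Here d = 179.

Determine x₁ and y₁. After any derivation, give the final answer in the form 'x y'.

4190210 313191

[13; 2,1,1,1,3,…,1,2,26] for √179; ℓ=14 ⇒ convergent index 13
step 0: (13, 1)  from 13·(1,0) + (0,1)
step 1: (27, 2)  from 2·(13,1) + (1,0)
step 2: (40, 3)  from 1·(27,2) + (13,1)
step 3: (67, 5)  from 1·(40,3) + (27,2)
step 4: (107, 8)  from 1·(67,5) + (40,3)
…
step 12: (1588459, 118727)  from 1·(1013292,75737) + (575167,42990)
step 13: (4190210, 313191)  from 2·(1588459,118727) + (1013292,75737)
fundamental: x₁=4190210, y₁=313191  (since 17557859844100 − 179·98088602481 = 1)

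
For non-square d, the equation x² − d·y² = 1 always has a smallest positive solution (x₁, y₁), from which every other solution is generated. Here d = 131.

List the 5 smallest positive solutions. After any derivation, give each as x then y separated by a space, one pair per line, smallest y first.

√131 = [11; 2,4,11,4,2,22, …], period ℓ=6 (even) → k=5
step 0: (11, 1)  from 11·(1,0) + (0,1)
step 1: (23, 2)  from 2·(11,1) + (1,0)
step 2: (103, 9)  from 4·(23,2) + (11,1)
step 3: (1156, 101)  from 11·(103,9) + (23,2)
step 4: (4727, 413)  from 4·(1156,101) + (103,9)
step 5: (10610, 927)  from 2·(4727,413) + (1156,101)
→ (10610, 927).  Check: 10610²=112572100, 131·927²=112572099, difference 1.
(x_2, y_2) = (10610·10610 + 131·927·927, 10610·927 + 927·10610) = (225144199, 19670940)
(x_3, y_3) = (10610·225144199 + 131·927·19670940, 10610·19670940 + 927·225144199) = (4777559892170, 417417345873)
(x_4, y_4) = (10610·4777559892170 + 131·927·417417345873, 10610·417417345873 + 927·4777559892170) = (101379820686703201, 8857596059754120)
(x_5, y_5) = (10610·101379820686703201 + 131·927·8857596059754120, 10610·8857596059754120 + 927·101379820686703201) = (2151279790194282033050, 187958187970565080527)

10610 927
225144199 19670940
4777559892170 417417345873
101379820686703201 8857596059754120
2151279790194282033050 187958187970565080527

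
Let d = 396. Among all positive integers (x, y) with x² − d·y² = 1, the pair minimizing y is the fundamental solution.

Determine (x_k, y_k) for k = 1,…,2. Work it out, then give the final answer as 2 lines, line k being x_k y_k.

d=396: √d = [19; 1,8,1,38] (ℓ=4, even), read p_3/q_3
i=0: a=19 ⇒ p=19, q=1
…
i=2: a=8 ⇒ p=179, q=9
i=3: a=1 ⇒ p=199, q=10
fundamental: x₁=199, y₁=10  (since 39601 − 396·100 = 1)
(199+10√396)^2 = 79201 + 3980√396

199 10
79201 3980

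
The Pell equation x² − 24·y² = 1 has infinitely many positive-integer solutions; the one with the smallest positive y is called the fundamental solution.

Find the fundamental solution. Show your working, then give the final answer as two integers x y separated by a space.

5 1

[4; 1,8] for √24; ℓ=2 ⇒ convergent index 1
step 0: (4, 1)  from 4·(1,0) + (0,1)
step 1: (5, 1)  from 1·(4,1) + (1,0)
(x₁, y₁) = (5, 1);  5² − 24·1² = 1 ✓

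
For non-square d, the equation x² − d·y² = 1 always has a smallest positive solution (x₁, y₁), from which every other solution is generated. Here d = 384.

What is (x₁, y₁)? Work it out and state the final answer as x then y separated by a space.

4801 245

√384 = [19; 1,1,2,9,2,1,1,38, …], period ℓ=8 (even) → k=7
i=0: a=19 ⇒ p=19, q=1
…
i=6: a=1 ⇒ p=2861, q=146
i=7: a=1 ⇒ p=4801, q=245
(x₁, y₁) = (4801, 245);  4801² − 384·245² = 1 ✓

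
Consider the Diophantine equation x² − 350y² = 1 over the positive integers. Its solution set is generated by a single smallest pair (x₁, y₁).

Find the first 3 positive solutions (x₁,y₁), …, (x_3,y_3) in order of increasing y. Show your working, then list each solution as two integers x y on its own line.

d=350: √d = [18; 1,2,2,2,1,36] (ℓ=6, even), read p_5/q_5
step 0: (18, 1)  from 18·(1,0) + (0,1)
…
step 2: (56, 3)  from 2·(19,1) + (18,1)
step 3: (131, 7)  from 2·(56,3) + (19,1)
step 4: (318, 17)  from 2·(131,7) + (56,3)
step 5: (449, 24)  from 1·(318,17) + (131,7)
(x₁, y₁) = (449, 24);  449² − 350·24² = 1 ✓
k=2:  x_2 = 449·449+350·24·24 = 403201,  y_2 = 449·24+24·449 = 21552
k=3:  x_3 = 449·403201+350·24·21552 = 362074049,  y_3 = 449·21552+24·403201 = 19353672

449 24
403201 21552
362074049 19353672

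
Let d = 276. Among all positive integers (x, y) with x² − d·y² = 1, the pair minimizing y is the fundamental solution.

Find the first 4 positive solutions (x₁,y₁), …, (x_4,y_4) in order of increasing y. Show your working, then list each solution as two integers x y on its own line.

7775 468
120901249 7277400
1880014414175 113163569532
29234224019520001 1759693498945200

√276 = [16; 1,1,1,1,2,2,2,1,1,1,1,32, …], period ℓ=12 (even) → k=11
i=0: a=16 ⇒ p=16, q=1
i=1: a=1 ⇒ p=17, q=1
i=2: a=1 ⇒ p=33, q=2
i=3: a=1 ⇒ p=50, q=3
…
i=5: a=2 ⇒ p=216, q=13
…
i=8: a=1 ⇒ p=1761, q=106
…
i=10: a=1 ⇒ p=4768, q=287
i=11: a=1 ⇒ p=7775, q=468
(x₁, y₁) = (7775, 468);  7775² − 276·468² = 1 ✓
(x_2, y_2) = (7775·7775 + 276·468·468, 7775·468 + 468·7775) = (120901249, 7277400)
(x_3, y_3) = (7775·120901249 + 276·468·7277400, 7775·7277400 + 468·120901249) = (1880014414175, 113163569532)
(x_4, y_4) = (7775·1880014414175 + 276·468·113163569532, 7775·113163569532 + 468·1880014414175) = (29234224019520001, 1759693498945200)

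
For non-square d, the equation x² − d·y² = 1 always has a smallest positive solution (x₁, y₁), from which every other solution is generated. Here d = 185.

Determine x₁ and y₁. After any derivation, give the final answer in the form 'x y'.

[13; 1,1,1,1,26] for √185; ℓ=5 ⇒ convergent index 9
i=0: a=13 ⇒ p=13, q=1
i=1: a=1 ⇒ p=14, q=1
i=2: a=1 ⇒ p=27, q=2
i=3: a=1 ⇒ p=41, q=3
i=4: a=1 ⇒ p=68, q=5
i=5: a=26 ⇒ p=1809, q=133
i=6: a=1 ⇒ p=1877, q=138
i=7: a=1 ⇒ p=3686, q=271
i=8: a=1 ⇒ p=5563, q=409
i=9: a=1 ⇒ p=9249, q=680
(x₁, y₁) = (9249, 680);  9249² − 185·680² = 1 ✓

9249 680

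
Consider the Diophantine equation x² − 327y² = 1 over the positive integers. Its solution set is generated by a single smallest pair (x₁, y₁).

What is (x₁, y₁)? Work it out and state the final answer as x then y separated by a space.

d=327: √d = [18; 12,36] (ℓ=2, even), read p_1/q_1
i=0: a=18 ⇒ p=18, q=1
i=1: a=12 ⇒ p=217, q=12
(x₁, y₁) = (217, 12);  217² − 327·12² = 1 ✓

217 12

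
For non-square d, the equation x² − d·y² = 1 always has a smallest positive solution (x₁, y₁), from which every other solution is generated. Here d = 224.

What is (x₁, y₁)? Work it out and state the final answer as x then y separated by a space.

15 1

d=224: √d = [14; 1,28] (ℓ=2, even), read p_1/q_1
k=0  a_k=14  p_k/q_k = 14/1
k=1  a_k=1  p_k/q_k = 15/1
→ (15, 1).  Check: 15²=225, 224·1²=224, difference 1.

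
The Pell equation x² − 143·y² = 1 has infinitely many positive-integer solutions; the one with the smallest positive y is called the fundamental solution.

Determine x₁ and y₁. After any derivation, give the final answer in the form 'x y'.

√143 = [11; 1,22, …], period ℓ=2 (even) → k=1
i=0: a=11 ⇒ p=11, q=1
i=1: a=1 ⇒ p=12, q=1
→ (12, 1).  Check: 12²=144, 143·1²=143, difference 1.

12 1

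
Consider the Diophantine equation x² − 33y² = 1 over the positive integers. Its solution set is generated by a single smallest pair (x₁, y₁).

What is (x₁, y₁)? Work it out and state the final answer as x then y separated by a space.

√33 → a₀=5, period (1,2,1,10); ℓ=4 even so k=3
i=0: a=5 ⇒ p=5, q=1
…
i=2: a=2 ⇒ p=17, q=3
i=3: a=1 ⇒ p=23, q=4
fundamental: x₁=23, y₁=4  (since 529 − 33·16 = 1)

23 4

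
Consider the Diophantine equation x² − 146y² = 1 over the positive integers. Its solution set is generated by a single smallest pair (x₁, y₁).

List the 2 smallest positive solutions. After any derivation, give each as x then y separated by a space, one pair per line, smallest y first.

145 12
42049 3480

d=146: √d = [12; 12,24] (ℓ=2, even), read p_1/q_1
k=0  a_k=12  p_k/q_k = 12/1
k=1  a_k=12  p_k/q_k = 145/12
→ (145, 12).  Check: 145²=21025, 146·12²=21024, difference 1.
(145+12√146)^2 = 42049 + 3480√146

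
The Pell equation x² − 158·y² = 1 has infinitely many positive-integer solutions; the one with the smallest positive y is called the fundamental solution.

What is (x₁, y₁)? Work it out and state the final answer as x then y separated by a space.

√158 = [12; 1,1,3,12,3,1,1,24, …], period ℓ=8 (even) → k=7
i=0: a=12 ⇒ p=12, q=1
…
i=4: a=12 ⇒ p=1081, q=86
i=5: a=3 ⇒ p=3331, q=265
i=6: a=1 ⇒ p=4412, q=351
i=7: a=1 ⇒ p=7743, q=616
→ (7743, 616).  Check: 7743²=59954049, 158·616²=59954048, difference 1.

7743 616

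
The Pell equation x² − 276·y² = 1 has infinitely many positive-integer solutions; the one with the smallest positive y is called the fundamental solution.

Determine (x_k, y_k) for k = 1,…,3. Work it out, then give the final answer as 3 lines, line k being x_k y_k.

7775 468
120901249 7277400
1880014414175 113163569532

[16; 1,1,1,1,2,2,2,1,1,1,1,32] for √276; ℓ=12 ⇒ convergent index 11
i=0: a=16 ⇒ p=16, q=1
…
i=10: a=1 ⇒ p=4768, q=287
i=11: a=1 ⇒ p=7775, q=468
fundamental: x₁=7775, y₁=468  (since 60450625 − 276·219024 = 1)
(x_2, y_2) = (7775·7775 + 276·468·468, 7775·468 + 468·7775) = (120901249, 7277400)
(x_3, y_3) = (7775·120901249 + 276·468·7277400, 7775·7277400 + 468·120901249) = (1880014414175, 113163569532)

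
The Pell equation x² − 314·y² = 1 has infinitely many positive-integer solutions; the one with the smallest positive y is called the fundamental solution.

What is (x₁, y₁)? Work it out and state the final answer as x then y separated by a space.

[17; 1,2,1,1,2,1,34] for √314; ℓ=7 ⇒ convergent index 13
k=0  a_k=17  p_k/q_k = 17/1
k=1  a_k=1  p_k/q_k = 18/1
k=2  a_k=2  p_k/q_k = 53/3
k=3  a_k=1  p_k/q_k = 71/4
k=4  a_k=1  p_k/q_k = 124/7
k=5  a_k=2  p_k/q_k = 319/18
…
k=10  a_k=1  p_k/q_k = 62853/3547
k=11  a_k=1  p_k/q_k = 109882/6201
k=12  a_k=2  p_k/q_k = 282617/15949
k=13  a_k=1  p_k/q_k = 392499/22150
(x₁, y₁) = (392499, 22150);  392499² − 314·22150² = 1 ✓

392499 22150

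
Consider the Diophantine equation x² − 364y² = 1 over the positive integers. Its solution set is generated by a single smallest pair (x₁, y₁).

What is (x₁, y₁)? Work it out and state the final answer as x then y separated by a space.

4954951 259710

[19; 12,1,2,3,1,8,1,3,2,1,12,38] for √364; ℓ=12 ⇒ convergent index 11
step 0: (19, 1)  from 19·(1,0) + (0,1)
step 1: (229, 12)  from 12·(19,1) + (1,0)
…
step 3: (725, 38)  from 2·(248,13) + (229,12)
…
step 5: (3148, 165)  from 1·(2423,127) + (725,38)
step 6: (27607, 1447)  from 8·(3148,165) + (2423,127)
…
step 8: (119872, 6283)  from 3·(30755,1612) + (27607,1447)
…
step 10: (390371, 20461)  from 1·(270499,14178) + (119872,6283)
step 11: (4954951, 259710)  from 12·(390371,20461) + (270499,14178)
fundamental: x₁=4954951, y₁=259710  (since 24551539412401 − 364·67449284100 = 1)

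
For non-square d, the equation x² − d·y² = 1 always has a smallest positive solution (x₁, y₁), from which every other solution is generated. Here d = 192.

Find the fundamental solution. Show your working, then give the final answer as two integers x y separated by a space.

√192 = [13; 1,5,1,26, …], period ℓ=4 (even) → k=3
a_0=13:  p_0=13·1+0=13,  q_0=13·0+1=1
a_1=1:  p_1=1·13+1=14,  q_1=1·1+0=1
a_2=5:  p_2=5·14+13=83,  q_2=5·1+1=6
a_3=1:  p_3=1·83+14=97,  q_3=1·6+1=7
→ (97, 7).  Check: 97²=9409, 192·7²=9408, difference 1.

97 7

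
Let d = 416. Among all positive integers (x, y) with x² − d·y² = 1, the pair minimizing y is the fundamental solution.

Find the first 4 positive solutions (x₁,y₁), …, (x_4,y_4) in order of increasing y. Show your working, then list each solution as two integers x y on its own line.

5201 255
54100801 2652510
562756526801 27591408765
5853793337683201 287005831321020

√416 = [20; 2,1,1,9,1,1,2,40, …], period ℓ=8 (even) → k=7
k=0  a_k=20  p_k/q_k = 20/1
k=1  a_k=2  p_k/q_k = 41/2
k=2  a_k=1  p_k/q_k = 61/3
k=3  a_k=1  p_k/q_k = 102/5
k=4  a_k=9  p_k/q_k = 979/48
k=5  a_k=1  p_k/q_k = 1081/53
k=6  a_k=1  p_k/q_k = 2060/101
k=7  a_k=2  p_k/q_k = 5201/255
(x₁, y₁) = (5201, 255);  5201² − 416·255² = 1 ✓
(x_2, y_2) = (5201·5201 + 416·255·255, 5201·255 + 255·5201) = (54100801, 2652510)
(x_3, y_3) = (5201·54100801 + 416·255·2652510, 5201·2652510 + 255·54100801) = (562756526801, 27591408765)
(x_4, y_4) = (5201·562756526801 + 416·255·27591408765, 5201·27591408765 + 255·562756526801) = (5853793337683201, 287005831321020)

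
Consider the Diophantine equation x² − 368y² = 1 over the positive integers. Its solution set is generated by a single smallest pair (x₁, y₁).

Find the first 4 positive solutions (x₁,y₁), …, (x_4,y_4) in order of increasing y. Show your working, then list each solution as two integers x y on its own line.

1151 60
2649601 138120
6099380351 317952180
14040770918401 731925780240

√368 → a₀=19, period (5,2,5,38); ℓ=4 even so k=3
k=0  a_k=19  p_k/q_k = 19/1
…
k=2  a_k=2  p_k/q_k = 211/11
k=3  a_k=5  p_k/q_k = 1151/60
→ (1151, 60).  Check: 1151²=1324801, 368·60²=1324800, difference 1.
(1151+60√368)^2 = 2649601 + 138120√368
(1151+60√368)^3 = 6099380351 + 317952180√368
(1151+60√368)^4 = 14040770918401 + 731925780240√368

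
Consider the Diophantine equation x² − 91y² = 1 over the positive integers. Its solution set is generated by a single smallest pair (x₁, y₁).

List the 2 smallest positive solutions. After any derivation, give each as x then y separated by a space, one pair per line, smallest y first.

√91 → a₀=9, period (1,1,5,1,5,1,1,18); ℓ=8 even so k=7
k=0  a_k=9  p_k/q_k = 9/1
k=1  a_k=1  p_k/q_k = 10/1
…
k=3  a_k=5  p_k/q_k = 105/11
k=4  a_k=1  p_k/q_k = 124/13
k=5  a_k=5  p_k/q_k = 725/76
k=6  a_k=1  p_k/q_k = 849/89
k=7  a_k=1  p_k/q_k = 1574/165
fundamental: x₁=1574, y₁=165  (since 2477476 − 91·27225 = 1)
k=2:  x_2 = 1574·1574+91·165·165 = 4954951,  y_2 = 1574·165+165·1574 = 519420

1574 165
4954951 519420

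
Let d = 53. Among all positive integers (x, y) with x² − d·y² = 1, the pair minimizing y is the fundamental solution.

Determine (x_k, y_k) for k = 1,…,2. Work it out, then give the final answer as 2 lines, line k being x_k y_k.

66249 9100
8777860001 1205731800

√53 = [7; 3,1,1,3,14, …], period ℓ=5 (odd) → k=9
step 0: (7, 1)  from 7·(1,0) + (0,1)
step 1: (22, 3)  from 3·(7,1) + (1,0)
…
step 6: (7979, 1096)  from 3·(2599,357) + (182,25)
…
step 8: (18557, 2549)  from 1·(10578,1453) + (7979,1096)
step 9: (66249, 9100)  from 3·(18557,2549) + (10578,1453)
→ (66249, 9100).  Check: 66249²=4388930001, 53·9100²=4388930000, difference 1.
(66249+9100√53)^2 = 8777860001 + 1205731800√53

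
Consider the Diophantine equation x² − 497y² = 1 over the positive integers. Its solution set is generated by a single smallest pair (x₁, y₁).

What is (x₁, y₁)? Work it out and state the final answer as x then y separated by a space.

[22; 3,2,2,5,6,5,2,2,3,44] for √497; ℓ=10 ⇒ convergent index 9
step 0: (22, 1)  from 22·(1,0) + (0,1)
step 1: (67, 3)  from 3·(22,1) + (1,0)
…
step 3: (379, 17)  from 2·(156,7) + (67,3)
step 4: (2051, 92)  from 5·(379,17) + (156,7)
step 5: (12685, 569)  from 6·(2051,92) + (379,17)
…
step 7: (143637, 6443)  from 2·(65476,2937) + (12685,569)
step 8: (352750, 15823)  from 2·(143637,6443) + (65476,2937)
step 9: (1201887, 53912)  from 3·(352750,15823) + (143637,6443)
fundamental: x₁=1201887, y₁=53912  (since 1444532360769 − 497·2906503744 = 1)

1201887 53912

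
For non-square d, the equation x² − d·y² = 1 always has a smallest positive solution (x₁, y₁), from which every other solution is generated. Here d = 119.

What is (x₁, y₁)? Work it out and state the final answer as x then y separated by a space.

120 11

√119 = [10; 1,9,1,20, …], period ℓ=4 (even) → k=3
step 0: (10, 1)  from 10·(1,0) + (0,1)
…
step 2: (109, 10)  from 9·(11,1) + (10,1)
step 3: (120, 11)  from 1·(109,10) + (11,1)
→ (120, 11).  Check: 120²=14400, 119·11²=14399, difference 1.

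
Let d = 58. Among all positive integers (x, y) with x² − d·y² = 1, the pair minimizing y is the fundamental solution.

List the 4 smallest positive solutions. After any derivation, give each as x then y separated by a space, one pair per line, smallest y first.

√58 = [7; 1,1,1,1,1,1,14, …], period ℓ=7 (odd) → k=13
a_0=7:  p_0=7·1+0=7,  q_0=7·0+1=1
…
a_3=1:  p_3=1·15+8=23,  q_3=1·2+1=3
a_4=1:  p_4=1·23+15=38,  q_4=1·3+2=5
…
a_7=14:  p_7=14·99+61=1447,  q_7=14·13+8=190
a_8=1:  p_8=1·1447+99=1546,  q_8=1·190+13=203
…
a_10=1:  p_10=1·2993+1546=4539,  q_10=1·393+203=596
…
a_12=1:  p_12=1·7532+4539=12071,  q_12=1·989+596=1585
a_13=1:  p_13=1·12071+7532=19603,  q_13=1·1585+989=2574
→ (19603, 2574).  Check: 19603²=384277609, 58·2574²=384277608, difference 1.
(x_2, y_2) = (19603·19603 + 58·2574·2574, 19603·2574 + 2574·19603) = (768555217, 100916244)
(x_3, y_3) = (19603·768555217 + 58·2574·100916244, 19603·100916244 + 2574·768555217) = (30131975818099, 3956522259690)
(x_4, y_4) = (19603·30131975818099 + 58·2574·3956522259690, 19603·3956522259690 + 2574·30131975818099) = (1181354243155834177, 155119411612489896)

19603 2574
768555217 100916244
30131975818099 3956522259690
1181354243155834177 155119411612489896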